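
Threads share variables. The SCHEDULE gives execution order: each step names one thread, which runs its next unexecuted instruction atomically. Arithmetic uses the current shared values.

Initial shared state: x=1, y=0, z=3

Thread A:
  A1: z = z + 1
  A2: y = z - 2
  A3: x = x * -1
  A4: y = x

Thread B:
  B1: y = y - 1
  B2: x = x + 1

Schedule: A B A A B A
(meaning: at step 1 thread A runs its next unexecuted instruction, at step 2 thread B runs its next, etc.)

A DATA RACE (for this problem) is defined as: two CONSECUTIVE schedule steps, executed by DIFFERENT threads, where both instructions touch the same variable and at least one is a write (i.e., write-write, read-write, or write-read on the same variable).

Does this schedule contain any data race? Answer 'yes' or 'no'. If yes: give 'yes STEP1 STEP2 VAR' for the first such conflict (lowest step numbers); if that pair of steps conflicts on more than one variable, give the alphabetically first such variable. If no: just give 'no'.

Answer: yes 2 3 y

Derivation:
Steps 1,2: A(r=z,w=z) vs B(r=y,w=y). No conflict.
Steps 2,3: B(y = y - 1) vs A(y = z - 2). RACE on y (W-W).
Steps 3,4: same thread (A). No race.
Steps 4,5: A(x = x * -1) vs B(x = x + 1). RACE on x (W-W).
Steps 5,6: B(x = x + 1) vs A(y = x). RACE on x (W-R).
First conflict at steps 2,3.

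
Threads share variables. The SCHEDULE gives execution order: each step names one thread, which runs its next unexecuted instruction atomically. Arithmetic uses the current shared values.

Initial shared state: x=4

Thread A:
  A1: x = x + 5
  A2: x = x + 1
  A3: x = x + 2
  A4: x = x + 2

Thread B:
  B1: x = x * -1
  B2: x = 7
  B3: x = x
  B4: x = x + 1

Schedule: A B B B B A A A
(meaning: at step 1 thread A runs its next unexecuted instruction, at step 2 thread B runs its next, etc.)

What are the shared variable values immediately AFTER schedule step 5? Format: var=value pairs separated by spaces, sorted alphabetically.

Step 1: thread A executes A1 (x = x + 5). Shared: x=9. PCs: A@1 B@0
Step 2: thread B executes B1 (x = x * -1). Shared: x=-9. PCs: A@1 B@1
Step 3: thread B executes B2 (x = 7). Shared: x=7. PCs: A@1 B@2
Step 4: thread B executes B3 (x = x). Shared: x=7. PCs: A@1 B@3
Step 5: thread B executes B4 (x = x + 1). Shared: x=8. PCs: A@1 B@4

Answer: x=8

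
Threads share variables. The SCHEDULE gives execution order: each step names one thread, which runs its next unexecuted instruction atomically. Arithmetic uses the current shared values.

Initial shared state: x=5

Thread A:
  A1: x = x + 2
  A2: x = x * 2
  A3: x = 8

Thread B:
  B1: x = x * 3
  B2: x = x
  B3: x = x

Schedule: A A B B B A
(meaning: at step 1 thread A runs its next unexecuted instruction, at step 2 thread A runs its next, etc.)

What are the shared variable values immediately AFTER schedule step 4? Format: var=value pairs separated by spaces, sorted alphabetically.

Answer: x=42

Derivation:
Step 1: thread A executes A1 (x = x + 2). Shared: x=7. PCs: A@1 B@0
Step 2: thread A executes A2 (x = x * 2). Shared: x=14. PCs: A@2 B@0
Step 3: thread B executes B1 (x = x * 3). Shared: x=42. PCs: A@2 B@1
Step 4: thread B executes B2 (x = x). Shared: x=42. PCs: A@2 B@2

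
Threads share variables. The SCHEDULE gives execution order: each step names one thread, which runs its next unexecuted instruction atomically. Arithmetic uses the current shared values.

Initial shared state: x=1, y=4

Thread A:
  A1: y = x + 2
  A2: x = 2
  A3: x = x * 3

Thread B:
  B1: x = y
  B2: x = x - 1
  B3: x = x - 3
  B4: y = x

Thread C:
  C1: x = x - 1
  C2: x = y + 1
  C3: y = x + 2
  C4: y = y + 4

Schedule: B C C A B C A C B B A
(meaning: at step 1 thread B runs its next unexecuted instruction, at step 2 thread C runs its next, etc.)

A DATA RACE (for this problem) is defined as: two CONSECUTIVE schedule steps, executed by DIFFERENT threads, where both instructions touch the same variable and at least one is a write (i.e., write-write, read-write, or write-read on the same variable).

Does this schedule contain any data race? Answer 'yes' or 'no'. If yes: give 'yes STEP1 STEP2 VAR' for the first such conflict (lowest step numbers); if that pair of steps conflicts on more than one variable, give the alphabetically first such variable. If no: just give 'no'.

Steps 1,2: B(x = y) vs C(x = x - 1). RACE on x (W-W).
Steps 2,3: same thread (C). No race.
Steps 3,4: C(x = y + 1) vs A(y = x + 2). RACE on x (W-R), y (R-W). Multiple vars; alphabetically first is x.
Steps 4,5: A(y = x + 2) vs B(x = x - 1). RACE on x (R-W).
Steps 5,6: B(x = x - 1) vs C(y = x + 2). RACE on x (W-R).
Steps 6,7: C(y = x + 2) vs A(x = 2). RACE on x (R-W).
Steps 7,8: A(r=-,w=x) vs C(r=y,w=y). No conflict.
Steps 8,9: C(r=y,w=y) vs B(r=x,w=x). No conflict.
Steps 9,10: same thread (B). No race.
Steps 10,11: B(y = x) vs A(x = x * 3). RACE on x (R-W).
First conflict at steps 1,2.

Answer: yes 1 2 x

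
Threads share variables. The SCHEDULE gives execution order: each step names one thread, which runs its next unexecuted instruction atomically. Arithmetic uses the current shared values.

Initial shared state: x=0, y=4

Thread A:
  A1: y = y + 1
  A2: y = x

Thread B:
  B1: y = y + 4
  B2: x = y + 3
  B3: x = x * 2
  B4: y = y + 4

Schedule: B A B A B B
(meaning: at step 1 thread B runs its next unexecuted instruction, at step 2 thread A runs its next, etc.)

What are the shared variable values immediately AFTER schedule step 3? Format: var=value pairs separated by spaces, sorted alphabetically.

Answer: x=12 y=9

Derivation:
Step 1: thread B executes B1 (y = y + 4). Shared: x=0 y=8. PCs: A@0 B@1
Step 2: thread A executes A1 (y = y + 1). Shared: x=0 y=9. PCs: A@1 B@1
Step 3: thread B executes B2 (x = y + 3). Shared: x=12 y=9. PCs: A@1 B@2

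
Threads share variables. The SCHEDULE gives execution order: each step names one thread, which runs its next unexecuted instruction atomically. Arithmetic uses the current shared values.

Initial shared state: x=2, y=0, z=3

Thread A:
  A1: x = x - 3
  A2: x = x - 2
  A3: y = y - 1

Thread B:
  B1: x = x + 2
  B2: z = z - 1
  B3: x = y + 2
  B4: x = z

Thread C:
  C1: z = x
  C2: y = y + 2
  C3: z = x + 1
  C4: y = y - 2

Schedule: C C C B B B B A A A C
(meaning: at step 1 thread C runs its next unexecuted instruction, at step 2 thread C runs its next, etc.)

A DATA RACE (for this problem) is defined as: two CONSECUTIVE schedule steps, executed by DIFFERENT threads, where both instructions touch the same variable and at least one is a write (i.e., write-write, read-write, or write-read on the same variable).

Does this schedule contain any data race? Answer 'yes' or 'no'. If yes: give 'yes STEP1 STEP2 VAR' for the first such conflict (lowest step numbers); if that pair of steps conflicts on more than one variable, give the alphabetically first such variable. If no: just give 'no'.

Answer: yes 3 4 x

Derivation:
Steps 1,2: same thread (C). No race.
Steps 2,3: same thread (C). No race.
Steps 3,4: C(z = x + 1) vs B(x = x + 2). RACE on x (R-W).
Steps 4,5: same thread (B). No race.
Steps 5,6: same thread (B). No race.
Steps 6,7: same thread (B). No race.
Steps 7,8: B(x = z) vs A(x = x - 3). RACE on x (W-W).
Steps 8,9: same thread (A). No race.
Steps 9,10: same thread (A). No race.
Steps 10,11: A(y = y - 1) vs C(y = y - 2). RACE on y (W-W).
First conflict at steps 3,4.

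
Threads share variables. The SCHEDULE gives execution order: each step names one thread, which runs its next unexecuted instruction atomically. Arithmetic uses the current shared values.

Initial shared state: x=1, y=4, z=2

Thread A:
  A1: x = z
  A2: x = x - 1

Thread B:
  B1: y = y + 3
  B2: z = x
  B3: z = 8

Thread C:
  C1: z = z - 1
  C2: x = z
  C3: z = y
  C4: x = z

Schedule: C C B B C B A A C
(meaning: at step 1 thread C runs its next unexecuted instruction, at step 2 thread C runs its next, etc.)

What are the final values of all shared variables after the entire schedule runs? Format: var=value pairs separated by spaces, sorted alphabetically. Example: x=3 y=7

Step 1: thread C executes C1 (z = z - 1). Shared: x=1 y=4 z=1. PCs: A@0 B@0 C@1
Step 2: thread C executes C2 (x = z). Shared: x=1 y=4 z=1. PCs: A@0 B@0 C@2
Step 3: thread B executes B1 (y = y + 3). Shared: x=1 y=7 z=1. PCs: A@0 B@1 C@2
Step 4: thread B executes B2 (z = x). Shared: x=1 y=7 z=1. PCs: A@0 B@2 C@2
Step 5: thread C executes C3 (z = y). Shared: x=1 y=7 z=7. PCs: A@0 B@2 C@3
Step 6: thread B executes B3 (z = 8). Shared: x=1 y=7 z=8. PCs: A@0 B@3 C@3
Step 7: thread A executes A1 (x = z). Shared: x=8 y=7 z=8. PCs: A@1 B@3 C@3
Step 8: thread A executes A2 (x = x - 1). Shared: x=7 y=7 z=8. PCs: A@2 B@3 C@3
Step 9: thread C executes C4 (x = z). Shared: x=8 y=7 z=8. PCs: A@2 B@3 C@4

Answer: x=8 y=7 z=8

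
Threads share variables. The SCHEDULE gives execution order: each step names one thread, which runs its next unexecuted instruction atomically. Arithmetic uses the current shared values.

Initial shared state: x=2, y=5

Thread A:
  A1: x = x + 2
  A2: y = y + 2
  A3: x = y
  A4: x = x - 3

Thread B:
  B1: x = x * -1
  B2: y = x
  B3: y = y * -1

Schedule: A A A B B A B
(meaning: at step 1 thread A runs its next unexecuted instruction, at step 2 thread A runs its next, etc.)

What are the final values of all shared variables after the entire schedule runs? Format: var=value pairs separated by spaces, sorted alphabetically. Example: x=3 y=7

Answer: x=-10 y=7

Derivation:
Step 1: thread A executes A1 (x = x + 2). Shared: x=4 y=5. PCs: A@1 B@0
Step 2: thread A executes A2 (y = y + 2). Shared: x=4 y=7. PCs: A@2 B@0
Step 3: thread A executes A3 (x = y). Shared: x=7 y=7. PCs: A@3 B@0
Step 4: thread B executes B1 (x = x * -1). Shared: x=-7 y=7. PCs: A@3 B@1
Step 5: thread B executes B2 (y = x). Shared: x=-7 y=-7. PCs: A@3 B@2
Step 6: thread A executes A4 (x = x - 3). Shared: x=-10 y=-7. PCs: A@4 B@2
Step 7: thread B executes B3 (y = y * -1). Shared: x=-10 y=7. PCs: A@4 B@3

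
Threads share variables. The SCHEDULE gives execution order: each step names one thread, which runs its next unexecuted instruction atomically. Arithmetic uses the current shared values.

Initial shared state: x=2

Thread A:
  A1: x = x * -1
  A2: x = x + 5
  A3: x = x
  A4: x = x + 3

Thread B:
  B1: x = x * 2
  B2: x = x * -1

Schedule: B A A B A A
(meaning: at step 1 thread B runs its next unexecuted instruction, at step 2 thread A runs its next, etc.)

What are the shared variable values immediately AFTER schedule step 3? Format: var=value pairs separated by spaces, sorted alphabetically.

Answer: x=1

Derivation:
Step 1: thread B executes B1 (x = x * 2). Shared: x=4. PCs: A@0 B@1
Step 2: thread A executes A1 (x = x * -1). Shared: x=-4. PCs: A@1 B@1
Step 3: thread A executes A2 (x = x + 5). Shared: x=1. PCs: A@2 B@1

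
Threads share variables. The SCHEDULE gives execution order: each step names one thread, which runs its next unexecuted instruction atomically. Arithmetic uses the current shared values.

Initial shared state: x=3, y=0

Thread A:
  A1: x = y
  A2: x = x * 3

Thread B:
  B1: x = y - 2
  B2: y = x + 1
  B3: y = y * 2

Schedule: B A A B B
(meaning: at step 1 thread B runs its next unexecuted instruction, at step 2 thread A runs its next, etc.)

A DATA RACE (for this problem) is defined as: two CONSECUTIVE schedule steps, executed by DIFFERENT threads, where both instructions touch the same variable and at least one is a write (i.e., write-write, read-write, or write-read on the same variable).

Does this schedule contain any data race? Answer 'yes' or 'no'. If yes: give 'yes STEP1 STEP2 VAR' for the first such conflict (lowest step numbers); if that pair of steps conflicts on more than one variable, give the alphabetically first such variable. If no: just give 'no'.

Answer: yes 1 2 x

Derivation:
Steps 1,2: B(x = y - 2) vs A(x = y). RACE on x (W-W).
Steps 2,3: same thread (A). No race.
Steps 3,4: A(x = x * 3) vs B(y = x + 1). RACE on x (W-R).
Steps 4,5: same thread (B). No race.
First conflict at steps 1,2.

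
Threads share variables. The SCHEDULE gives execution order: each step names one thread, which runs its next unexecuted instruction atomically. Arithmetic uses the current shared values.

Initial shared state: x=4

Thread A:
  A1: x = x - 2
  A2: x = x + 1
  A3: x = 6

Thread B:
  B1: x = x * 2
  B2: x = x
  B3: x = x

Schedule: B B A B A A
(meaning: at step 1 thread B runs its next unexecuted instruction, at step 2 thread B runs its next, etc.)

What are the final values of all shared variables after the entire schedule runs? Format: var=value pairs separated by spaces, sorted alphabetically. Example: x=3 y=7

Answer: x=6

Derivation:
Step 1: thread B executes B1 (x = x * 2). Shared: x=8. PCs: A@0 B@1
Step 2: thread B executes B2 (x = x). Shared: x=8. PCs: A@0 B@2
Step 3: thread A executes A1 (x = x - 2). Shared: x=6. PCs: A@1 B@2
Step 4: thread B executes B3 (x = x). Shared: x=6. PCs: A@1 B@3
Step 5: thread A executes A2 (x = x + 1). Shared: x=7. PCs: A@2 B@3
Step 6: thread A executes A3 (x = 6). Shared: x=6. PCs: A@3 B@3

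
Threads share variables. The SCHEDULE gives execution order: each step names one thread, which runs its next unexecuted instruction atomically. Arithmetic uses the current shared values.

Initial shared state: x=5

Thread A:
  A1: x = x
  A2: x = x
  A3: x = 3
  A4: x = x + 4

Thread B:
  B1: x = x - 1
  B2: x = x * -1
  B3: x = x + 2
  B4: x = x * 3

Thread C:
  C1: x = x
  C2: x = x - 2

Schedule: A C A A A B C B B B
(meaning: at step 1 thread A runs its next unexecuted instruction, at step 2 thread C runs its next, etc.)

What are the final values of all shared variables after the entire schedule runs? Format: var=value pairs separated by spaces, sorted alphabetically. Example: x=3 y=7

Answer: x=-6

Derivation:
Step 1: thread A executes A1 (x = x). Shared: x=5. PCs: A@1 B@0 C@0
Step 2: thread C executes C1 (x = x). Shared: x=5. PCs: A@1 B@0 C@1
Step 3: thread A executes A2 (x = x). Shared: x=5. PCs: A@2 B@0 C@1
Step 4: thread A executes A3 (x = 3). Shared: x=3. PCs: A@3 B@0 C@1
Step 5: thread A executes A4 (x = x + 4). Shared: x=7. PCs: A@4 B@0 C@1
Step 6: thread B executes B1 (x = x - 1). Shared: x=6. PCs: A@4 B@1 C@1
Step 7: thread C executes C2 (x = x - 2). Shared: x=4. PCs: A@4 B@1 C@2
Step 8: thread B executes B2 (x = x * -1). Shared: x=-4. PCs: A@4 B@2 C@2
Step 9: thread B executes B3 (x = x + 2). Shared: x=-2. PCs: A@4 B@3 C@2
Step 10: thread B executes B4 (x = x * 3). Shared: x=-6. PCs: A@4 B@4 C@2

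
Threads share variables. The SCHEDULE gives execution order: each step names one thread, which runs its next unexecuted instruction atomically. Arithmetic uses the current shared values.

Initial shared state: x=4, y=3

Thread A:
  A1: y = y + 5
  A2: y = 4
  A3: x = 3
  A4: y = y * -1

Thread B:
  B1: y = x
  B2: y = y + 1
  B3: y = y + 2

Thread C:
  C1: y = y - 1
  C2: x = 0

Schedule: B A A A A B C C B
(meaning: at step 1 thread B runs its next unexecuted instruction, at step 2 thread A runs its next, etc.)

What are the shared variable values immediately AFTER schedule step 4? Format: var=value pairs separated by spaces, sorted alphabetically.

Step 1: thread B executes B1 (y = x). Shared: x=4 y=4. PCs: A@0 B@1 C@0
Step 2: thread A executes A1 (y = y + 5). Shared: x=4 y=9. PCs: A@1 B@1 C@0
Step 3: thread A executes A2 (y = 4). Shared: x=4 y=4. PCs: A@2 B@1 C@0
Step 4: thread A executes A3 (x = 3). Shared: x=3 y=4. PCs: A@3 B@1 C@0

Answer: x=3 y=4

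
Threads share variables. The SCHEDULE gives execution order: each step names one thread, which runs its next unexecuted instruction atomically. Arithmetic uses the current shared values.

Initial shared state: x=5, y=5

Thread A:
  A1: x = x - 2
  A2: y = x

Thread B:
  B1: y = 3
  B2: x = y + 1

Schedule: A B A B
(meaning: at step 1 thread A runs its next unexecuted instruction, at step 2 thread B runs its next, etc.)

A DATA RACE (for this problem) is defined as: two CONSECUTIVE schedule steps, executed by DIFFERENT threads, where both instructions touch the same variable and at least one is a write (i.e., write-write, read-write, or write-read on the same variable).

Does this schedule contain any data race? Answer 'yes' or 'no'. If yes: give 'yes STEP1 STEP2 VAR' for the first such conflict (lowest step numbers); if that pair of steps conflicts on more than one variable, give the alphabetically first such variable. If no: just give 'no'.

Steps 1,2: A(r=x,w=x) vs B(r=-,w=y). No conflict.
Steps 2,3: B(y = 3) vs A(y = x). RACE on y (W-W).
Steps 3,4: A(y = x) vs B(x = y + 1). RACE on x (R-W), y (W-R). Multiple vars; alphabetically first is x.
First conflict at steps 2,3.

Answer: yes 2 3 y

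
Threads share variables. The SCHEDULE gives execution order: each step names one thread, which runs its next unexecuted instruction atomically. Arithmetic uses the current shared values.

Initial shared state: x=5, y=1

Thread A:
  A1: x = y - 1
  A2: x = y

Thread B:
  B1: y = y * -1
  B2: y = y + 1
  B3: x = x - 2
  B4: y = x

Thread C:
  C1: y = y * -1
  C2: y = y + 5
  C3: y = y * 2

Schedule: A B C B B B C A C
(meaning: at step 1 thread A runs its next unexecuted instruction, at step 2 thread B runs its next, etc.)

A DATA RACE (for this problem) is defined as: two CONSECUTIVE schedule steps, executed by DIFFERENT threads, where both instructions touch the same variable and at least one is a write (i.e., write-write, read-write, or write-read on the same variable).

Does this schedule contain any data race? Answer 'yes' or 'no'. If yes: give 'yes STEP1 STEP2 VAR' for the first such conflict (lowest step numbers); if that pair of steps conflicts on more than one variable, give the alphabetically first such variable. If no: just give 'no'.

Answer: yes 1 2 y

Derivation:
Steps 1,2: A(x = y - 1) vs B(y = y * -1). RACE on y (R-W).
Steps 2,3: B(y = y * -1) vs C(y = y * -1). RACE on y (W-W).
Steps 3,4: C(y = y * -1) vs B(y = y + 1). RACE on y (W-W).
Steps 4,5: same thread (B). No race.
Steps 5,6: same thread (B). No race.
Steps 6,7: B(y = x) vs C(y = y + 5). RACE on y (W-W).
Steps 7,8: C(y = y + 5) vs A(x = y). RACE on y (W-R).
Steps 8,9: A(x = y) vs C(y = y * 2). RACE on y (R-W).
First conflict at steps 1,2.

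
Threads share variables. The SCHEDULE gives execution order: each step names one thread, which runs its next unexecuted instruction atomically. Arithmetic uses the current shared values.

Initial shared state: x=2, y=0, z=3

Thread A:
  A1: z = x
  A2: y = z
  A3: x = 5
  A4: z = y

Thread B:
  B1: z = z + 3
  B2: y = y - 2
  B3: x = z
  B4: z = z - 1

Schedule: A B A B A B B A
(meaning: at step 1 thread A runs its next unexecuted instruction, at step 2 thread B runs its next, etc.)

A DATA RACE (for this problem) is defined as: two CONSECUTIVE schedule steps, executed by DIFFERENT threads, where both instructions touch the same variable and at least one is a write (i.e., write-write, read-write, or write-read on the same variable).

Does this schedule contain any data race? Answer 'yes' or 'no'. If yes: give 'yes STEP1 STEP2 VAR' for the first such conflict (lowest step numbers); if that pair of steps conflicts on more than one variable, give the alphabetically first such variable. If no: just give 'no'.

Steps 1,2: A(z = x) vs B(z = z + 3). RACE on z (W-W).
Steps 2,3: B(z = z + 3) vs A(y = z). RACE on z (W-R).
Steps 3,4: A(y = z) vs B(y = y - 2). RACE on y (W-W).
Steps 4,5: B(r=y,w=y) vs A(r=-,w=x). No conflict.
Steps 5,6: A(x = 5) vs B(x = z). RACE on x (W-W).
Steps 6,7: same thread (B). No race.
Steps 7,8: B(z = z - 1) vs A(z = y). RACE on z (W-W).
First conflict at steps 1,2.

Answer: yes 1 2 z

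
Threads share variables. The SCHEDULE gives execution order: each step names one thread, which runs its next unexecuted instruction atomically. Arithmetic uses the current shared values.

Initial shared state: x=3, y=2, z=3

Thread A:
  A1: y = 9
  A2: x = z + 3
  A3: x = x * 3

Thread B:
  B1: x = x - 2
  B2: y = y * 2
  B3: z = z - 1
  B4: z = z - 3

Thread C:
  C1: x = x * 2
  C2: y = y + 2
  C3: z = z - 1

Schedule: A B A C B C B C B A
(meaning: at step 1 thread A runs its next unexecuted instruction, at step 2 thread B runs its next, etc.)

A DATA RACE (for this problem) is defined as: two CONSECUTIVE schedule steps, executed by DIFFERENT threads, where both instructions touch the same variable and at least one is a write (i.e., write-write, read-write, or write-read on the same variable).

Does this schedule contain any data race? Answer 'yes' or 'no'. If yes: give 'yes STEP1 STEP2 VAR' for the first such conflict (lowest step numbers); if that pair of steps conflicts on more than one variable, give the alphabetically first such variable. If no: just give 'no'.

Answer: yes 2 3 x

Derivation:
Steps 1,2: A(r=-,w=y) vs B(r=x,w=x). No conflict.
Steps 2,3: B(x = x - 2) vs A(x = z + 3). RACE on x (W-W).
Steps 3,4: A(x = z + 3) vs C(x = x * 2). RACE on x (W-W).
Steps 4,5: C(r=x,w=x) vs B(r=y,w=y). No conflict.
Steps 5,6: B(y = y * 2) vs C(y = y + 2). RACE on y (W-W).
Steps 6,7: C(r=y,w=y) vs B(r=z,w=z). No conflict.
Steps 7,8: B(z = z - 1) vs C(z = z - 1). RACE on z (W-W).
Steps 8,9: C(z = z - 1) vs B(z = z - 3). RACE on z (W-W).
Steps 9,10: B(r=z,w=z) vs A(r=x,w=x). No conflict.
First conflict at steps 2,3.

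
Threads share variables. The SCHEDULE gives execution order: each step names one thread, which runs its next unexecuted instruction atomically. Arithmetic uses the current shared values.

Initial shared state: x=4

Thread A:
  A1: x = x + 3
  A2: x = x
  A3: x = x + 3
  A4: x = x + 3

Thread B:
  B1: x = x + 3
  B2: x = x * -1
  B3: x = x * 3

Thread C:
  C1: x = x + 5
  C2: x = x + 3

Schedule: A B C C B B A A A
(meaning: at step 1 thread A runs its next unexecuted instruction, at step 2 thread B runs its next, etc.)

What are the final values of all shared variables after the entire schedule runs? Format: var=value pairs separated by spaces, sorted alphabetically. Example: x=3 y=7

Step 1: thread A executes A1 (x = x + 3). Shared: x=7. PCs: A@1 B@0 C@0
Step 2: thread B executes B1 (x = x + 3). Shared: x=10. PCs: A@1 B@1 C@0
Step 3: thread C executes C1 (x = x + 5). Shared: x=15. PCs: A@1 B@1 C@1
Step 4: thread C executes C2 (x = x + 3). Shared: x=18. PCs: A@1 B@1 C@2
Step 5: thread B executes B2 (x = x * -1). Shared: x=-18. PCs: A@1 B@2 C@2
Step 6: thread B executes B3 (x = x * 3). Shared: x=-54. PCs: A@1 B@3 C@2
Step 7: thread A executes A2 (x = x). Shared: x=-54. PCs: A@2 B@3 C@2
Step 8: thread A executes A3 (x = x + 3). Shared: x=-51. PCs: A@3 B@3 C@2
Step 9: thread A executes A4 (x = x + 3). Shared: x=-48. PCs: A@4 B@3 C@2

Answer: x=-48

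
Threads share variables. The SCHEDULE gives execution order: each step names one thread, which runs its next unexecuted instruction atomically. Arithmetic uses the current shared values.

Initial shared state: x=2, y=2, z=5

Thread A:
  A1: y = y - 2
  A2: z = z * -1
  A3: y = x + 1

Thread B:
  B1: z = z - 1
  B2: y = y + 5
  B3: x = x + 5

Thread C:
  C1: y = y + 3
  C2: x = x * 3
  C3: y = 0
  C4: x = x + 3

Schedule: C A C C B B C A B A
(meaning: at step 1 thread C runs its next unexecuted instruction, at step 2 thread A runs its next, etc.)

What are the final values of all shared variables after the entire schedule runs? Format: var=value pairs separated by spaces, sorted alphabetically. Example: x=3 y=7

Step 1: thread C executes C1 (y = y + 3). Shared: x=2 y=5 z=5. PCs: A@0 B@0 C@1
Step 2: thread A executes A1 (y = y - 2). Shared: x=2 y=3 z=5. PCs: A@1 B@0 C@1
Step 3: thread C executes C2 (x = x * 3). Shared: x=6 y=3 z=5. PCs: A@1 B@0 C@2
Step 4: thread C executes C3 (y = 0). Shared: x=6 y=0 z=5. PCs: A@1 B@0 C@3
Step 5: thread B executes B1 (z = z - 1). Shared: x=6 y=0 z=4. PCs: A@1 B@1 C@3
Step 6: thread B executes B2 (y = y + 5). Shared: x=6 y=5 z=4. PCs: A@1 B@2 C@3
Step 7: thread C executes C4 (x = x + 3). Shared: x=9 y=5 z=4. PCs: A@1 B@2 C@4
Step 8: thread A executes A2 (z = z * -1). Shared: x=9 y=5 z=-4. PCs: A@2 B@2 C@4
Step 9: thread B executes B3 (x = x + 5). Shared: x=14 y=5 z=-4. PCs: A@2 B@3 C@4
Step 10: thread A executes A3 (y = x + 1). Shared: x=14 y=15 z=-4. PCs: A@3 B@3 C@4

Answer: x=14 y=15 z=-4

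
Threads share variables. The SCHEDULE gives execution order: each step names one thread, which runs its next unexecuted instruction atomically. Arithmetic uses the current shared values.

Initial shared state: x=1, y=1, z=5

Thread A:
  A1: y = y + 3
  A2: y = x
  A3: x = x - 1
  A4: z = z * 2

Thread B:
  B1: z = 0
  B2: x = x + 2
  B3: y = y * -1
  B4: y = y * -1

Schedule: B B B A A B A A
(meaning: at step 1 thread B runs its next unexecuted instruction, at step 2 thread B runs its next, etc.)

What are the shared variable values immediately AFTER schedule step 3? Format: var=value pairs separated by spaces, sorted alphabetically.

Step 1: thread B executes B1 (z = 0). Shared: x=1 y=1 z=0. PCs: A@0 B@1
Step 2: thread B executes B2 (x = x + 2). Shared: x=3 y=1 z=0. PCs: A@0 B@2
Step 3: thread B executes B3 (y = y * -1). Shared: x=3 y=-1 z=0. PCs: A@0 B@3

Answer: x=3 y=-1 z=0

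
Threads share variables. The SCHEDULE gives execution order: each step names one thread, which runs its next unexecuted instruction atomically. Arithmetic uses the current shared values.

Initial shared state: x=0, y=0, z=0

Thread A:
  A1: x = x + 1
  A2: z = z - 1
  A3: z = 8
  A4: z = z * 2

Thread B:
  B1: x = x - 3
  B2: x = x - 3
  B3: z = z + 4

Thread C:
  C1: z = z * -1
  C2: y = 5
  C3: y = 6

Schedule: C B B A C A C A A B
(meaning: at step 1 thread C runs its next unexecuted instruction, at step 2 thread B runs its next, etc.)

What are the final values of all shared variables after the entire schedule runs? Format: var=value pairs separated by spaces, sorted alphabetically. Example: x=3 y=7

Answer: x=-5 y=6 z=20

Derivation:
Step 1: thread C executes C1 (z = z * -1). Shared: x=0 y=0 z=0. PCs: A@0 B@0 C@1
Step 2: thread B executes B1 (x = x - 3). Shared: x=-3 y=0 z=0. PCs: A@0 B@1 C@1
Step 3: thread B executes B2 (x = x - 3). Shared: x=-6 y=0 z=0. PCs: A@0 B@2 C@1
Step 4: thread A executes A1 (x = x + 1). Shared: x=-5 y=0 z=0. PCs: A@1 B@2 C@1
Step 5: thread C executes C2 (y = 5). Shared: x=-5 y=5 z=0. PCs: A@1 B@2 C@2
Step 6: thread A executes A2 (z = z - 1). Shared: x=-5 y=5 z=-1. PCs: A@2 B@2 C@2
Step 7: thread C executes C3 (y = 6). Shared: x=-5 y=6 z=-1. PCs: A@2 B@2 C@3
Step 8: thread A executes A3 (z = 8). Shared: x=-5 y=6 z=8. PCs: A@3 B@2 C@3
Step 9: thread A executes A4 (z = z * 2). Shared: x=-5 y=6 z=16. PCs: A@4 B@2 C@3
Step 10: thread B executes B3 (z = z + 4). Shared: x=-5 y=6 z=20. PCs: A@4 B@3 C@3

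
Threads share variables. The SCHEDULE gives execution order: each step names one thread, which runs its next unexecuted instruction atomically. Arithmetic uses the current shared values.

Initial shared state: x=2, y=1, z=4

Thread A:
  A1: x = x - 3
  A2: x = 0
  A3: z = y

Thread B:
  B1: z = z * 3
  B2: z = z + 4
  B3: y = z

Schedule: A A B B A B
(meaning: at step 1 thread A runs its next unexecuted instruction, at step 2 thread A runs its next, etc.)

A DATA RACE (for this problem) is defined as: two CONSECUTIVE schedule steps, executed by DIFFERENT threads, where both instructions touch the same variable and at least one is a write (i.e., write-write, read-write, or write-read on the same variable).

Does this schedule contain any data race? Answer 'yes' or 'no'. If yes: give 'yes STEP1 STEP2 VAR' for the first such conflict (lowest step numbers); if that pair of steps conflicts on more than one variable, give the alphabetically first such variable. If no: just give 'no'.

Answer: yes 4 5 z

Derivation:
Steps 1,2: same thread (A). No race.
Steps 2,3: A(r=-,w=x) vs B(r=z,w=z). No conflict.
Steps 3,4: same thread (B). No race.
Steps 4,5: B(z = z + 4) vs A(z = y). RACE on z (W-W).
Steps 5,6: A(z = y) vs B(y = z). RACE on y (R-W), z (W-R). Multiple vars; alphabetically first is y.
First conflict at steps 4,5.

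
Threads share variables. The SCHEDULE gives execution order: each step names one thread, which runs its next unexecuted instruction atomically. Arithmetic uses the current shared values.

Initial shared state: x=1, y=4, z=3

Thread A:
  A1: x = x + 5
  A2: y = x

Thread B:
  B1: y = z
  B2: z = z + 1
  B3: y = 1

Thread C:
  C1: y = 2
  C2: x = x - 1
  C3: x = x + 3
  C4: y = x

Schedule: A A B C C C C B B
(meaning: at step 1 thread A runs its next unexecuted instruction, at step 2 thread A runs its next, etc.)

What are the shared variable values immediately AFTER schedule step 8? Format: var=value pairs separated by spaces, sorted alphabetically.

Answer: x=8 y=8 z=4

Derivation:
Step 1: thread A executes A1 (x = x + 5). Shared: x=6 y=4 z=3. PCs: A@1 B@0 C@0
Step 2: thread A executes A2 (y = x). Shared: x=6 y=6 z=3. PCs: A@2 B@0 C@0
Step 3: thread B executes B1 (y = z). Shared: x=6 y=3 z=3. PCs: A@2 B@1 C@0
Step 4: thread C executes C1 (y = 2). Shared: x=6 y=2 z=3. PCs: A@2 B@1 C@1
Step 5: thread C executes C2 (x = x - 1). Shared: x=5 y=2 z=3. PCs: A@2 B@1 C@2
Step 6: thread C executes C3 (x = x + 3). Shared: x=8 y=2 z=3. PCs: A@2 B@1 C@3
Step 7: thread C executes C4 (y = x). Shared: x=8 y=8 z=3. PCs: A@2 B@1 C@4
Step 8: thread B executes B2 (z = z + 1). Shared: x=8 y=8 z=4. PCs: A@2 B@2 C@4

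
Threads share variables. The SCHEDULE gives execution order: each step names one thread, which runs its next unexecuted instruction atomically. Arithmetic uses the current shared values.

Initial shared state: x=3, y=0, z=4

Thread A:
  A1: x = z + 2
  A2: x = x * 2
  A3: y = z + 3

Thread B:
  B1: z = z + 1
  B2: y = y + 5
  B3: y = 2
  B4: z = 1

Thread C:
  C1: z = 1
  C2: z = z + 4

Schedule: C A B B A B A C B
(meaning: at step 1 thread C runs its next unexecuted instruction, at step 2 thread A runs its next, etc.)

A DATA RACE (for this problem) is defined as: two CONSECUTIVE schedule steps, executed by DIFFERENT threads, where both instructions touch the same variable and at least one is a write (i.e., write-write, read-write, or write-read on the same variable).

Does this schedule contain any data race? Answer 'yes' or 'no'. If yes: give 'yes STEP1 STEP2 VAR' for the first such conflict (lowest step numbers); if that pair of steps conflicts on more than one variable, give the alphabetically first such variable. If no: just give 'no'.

Steps 1,2: C(z = 1) vs A(x = z + 2). RACE on z (W-R).
Steps 2,3: A(x = z + 2) vs B(z = z + 1). RACE on z (R-W).
Steps 3,4: same thread (B). No race.
Steps 4,5: B(r=y,w=y) vs A(r=x,w=x). No conflict.
Steps 5,6: A(r=x,w=x) vs B(r=-,w=y). No conflict.
Steps 6,7: B(y = 2) vs A(y = z + 3). RACE on y (W-W).
Steps 7,8: A(y = z + 3) vs C(z = z + 4). RACE on z (R-W).
Steps 8,9: C(z = z + 4) vs B(z = 1). RACE on z (W-W).
First conflict at steps 1,2.

Answer: yes 1 2 z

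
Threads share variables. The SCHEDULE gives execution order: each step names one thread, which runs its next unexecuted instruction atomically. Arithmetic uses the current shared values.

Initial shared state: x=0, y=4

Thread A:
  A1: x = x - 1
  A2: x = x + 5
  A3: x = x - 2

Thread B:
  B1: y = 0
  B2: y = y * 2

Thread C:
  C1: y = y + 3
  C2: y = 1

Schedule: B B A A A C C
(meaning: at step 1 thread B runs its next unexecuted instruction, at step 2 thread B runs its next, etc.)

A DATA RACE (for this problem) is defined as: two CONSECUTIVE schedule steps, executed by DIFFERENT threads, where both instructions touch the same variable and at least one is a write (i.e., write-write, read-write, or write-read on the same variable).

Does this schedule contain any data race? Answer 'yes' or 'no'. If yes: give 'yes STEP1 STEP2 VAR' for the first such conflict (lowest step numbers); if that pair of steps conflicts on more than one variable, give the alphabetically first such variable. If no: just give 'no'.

Answer: no

Derivation:
Steps 1,2: same thread (B). No race.
Steps 2,3: B(r=y,w=y) vs A(r=x,w=x). No conflict.
Steps 3,4: same thread (A). No race.
Steps 4,5: same thread (A). No race.
Steps 5,6: A(r=x,w=x) vs C(r=y,w=y). No conflict.
Steps 6,7: same thread (C). No race.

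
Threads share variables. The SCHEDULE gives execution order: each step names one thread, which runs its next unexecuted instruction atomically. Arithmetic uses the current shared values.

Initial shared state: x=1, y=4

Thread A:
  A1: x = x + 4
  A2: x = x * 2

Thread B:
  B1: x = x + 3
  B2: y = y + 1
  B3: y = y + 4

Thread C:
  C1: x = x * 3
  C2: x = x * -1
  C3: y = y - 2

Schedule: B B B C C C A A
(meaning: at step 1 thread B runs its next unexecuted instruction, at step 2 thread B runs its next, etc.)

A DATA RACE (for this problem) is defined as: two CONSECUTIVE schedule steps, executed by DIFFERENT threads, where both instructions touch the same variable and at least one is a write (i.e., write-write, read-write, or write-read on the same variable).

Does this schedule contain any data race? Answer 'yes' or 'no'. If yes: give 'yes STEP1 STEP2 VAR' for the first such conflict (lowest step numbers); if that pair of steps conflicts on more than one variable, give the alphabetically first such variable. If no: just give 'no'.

Answer: no

Derivation:
Steps 1,2: same thread (B). No race.
Steps 2,3: same thread (B). No race.
Steps 3,4: B(r=y,w=y) vs C(r=x,w=x). No conflict.
Steps 4,5: same thread (C). No race.
Steps 5,6: same thread (C). No race.
Steps 6,7: C(r=y,w=y) vs A(r=x,w=x). No conflict.
Steps 7,8: same thread (A). No race.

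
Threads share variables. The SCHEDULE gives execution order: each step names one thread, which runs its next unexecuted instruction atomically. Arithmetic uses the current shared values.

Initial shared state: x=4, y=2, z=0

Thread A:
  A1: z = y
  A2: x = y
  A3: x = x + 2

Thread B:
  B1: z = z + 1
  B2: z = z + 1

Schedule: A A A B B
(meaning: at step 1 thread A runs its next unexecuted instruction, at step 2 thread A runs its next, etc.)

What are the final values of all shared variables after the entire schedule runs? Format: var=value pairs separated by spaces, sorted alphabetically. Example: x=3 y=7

Answer: x=4 y=2 z=4

Derivation:
Step 1: thread A executes A1 (z = y). Shared: x=4 y=2 z=2. PCs: A@1 B@0
Step 2: thread A executes A2 (x = y). Shared: x=2 y=2 z=2. PCs: A@2 B@0
Step 3: thread A executes A3 (x = x + 2). Shared: x=4 y=2 z=2. PCs: A@3 B@0
Step 4: thread B executes B1 (z = z + 1). Shared: x=4 y=2 z=3. PCs: A@3 B@1
Step 5: thread B executes B2 (z = z + 1). Shared: x=4 y=2 z=4. PCs: A@3 B@2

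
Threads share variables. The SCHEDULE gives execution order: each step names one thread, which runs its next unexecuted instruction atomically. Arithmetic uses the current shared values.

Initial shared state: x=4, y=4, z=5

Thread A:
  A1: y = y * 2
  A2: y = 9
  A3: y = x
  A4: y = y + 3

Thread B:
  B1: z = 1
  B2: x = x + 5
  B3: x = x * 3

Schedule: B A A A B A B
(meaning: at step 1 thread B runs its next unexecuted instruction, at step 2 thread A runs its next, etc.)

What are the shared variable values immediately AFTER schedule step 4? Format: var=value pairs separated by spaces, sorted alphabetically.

Step 1: thread B executes B1 (z = 1). Shared: x=4 y=4 z=1. PCs: A@0 B@1
Step 2: thread A executes A1 (y = y * 2). Shared: x=4 y=8 z=1. PCs: A@1 B@1
Step 3: thread A executes A2 (y = 9). Shared: x=4 y=9 z=1. PCs: A@2 B@1
Step 4: thread A executes A3 (y = x). Shared: x=4 y=4 z=1. PCs: A@3 B@1

Answer: x=4 y=4 z=1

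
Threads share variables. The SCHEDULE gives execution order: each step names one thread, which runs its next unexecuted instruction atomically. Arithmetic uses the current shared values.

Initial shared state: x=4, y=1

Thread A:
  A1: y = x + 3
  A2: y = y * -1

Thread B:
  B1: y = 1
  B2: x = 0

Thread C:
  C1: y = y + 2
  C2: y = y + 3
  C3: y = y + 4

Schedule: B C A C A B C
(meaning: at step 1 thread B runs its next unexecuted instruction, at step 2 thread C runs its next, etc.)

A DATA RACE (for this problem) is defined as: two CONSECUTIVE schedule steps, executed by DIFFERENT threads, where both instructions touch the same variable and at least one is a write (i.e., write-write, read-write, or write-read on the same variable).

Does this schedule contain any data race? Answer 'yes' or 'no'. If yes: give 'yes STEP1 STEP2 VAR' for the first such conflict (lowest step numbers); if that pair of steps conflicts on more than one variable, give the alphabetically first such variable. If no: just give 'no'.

Answer: yes 1 2 y

Derivation:
Steps 1,2: B(y = 1) vs C(y = y + 2). RACE on y (W-W).
Steps 2,3: C(y = y + 2) vs A(y = x + 3). RACE on y (W-W).
Steps 3,4: A(y = x + 3) vs C(y = y + 3). RACE on y (W-W).
Steps 4,5: C(y = y + 3) vs A(y = y * -1). RACE on y (W-W).
Steps 5,6: A(r=y,w=y) vs B(r=-,w=x). No conflict.
Steps 6,7: B(r=-,w=x) vs C(r=y,w=y). No conflict.
First conflict at steps 1,2.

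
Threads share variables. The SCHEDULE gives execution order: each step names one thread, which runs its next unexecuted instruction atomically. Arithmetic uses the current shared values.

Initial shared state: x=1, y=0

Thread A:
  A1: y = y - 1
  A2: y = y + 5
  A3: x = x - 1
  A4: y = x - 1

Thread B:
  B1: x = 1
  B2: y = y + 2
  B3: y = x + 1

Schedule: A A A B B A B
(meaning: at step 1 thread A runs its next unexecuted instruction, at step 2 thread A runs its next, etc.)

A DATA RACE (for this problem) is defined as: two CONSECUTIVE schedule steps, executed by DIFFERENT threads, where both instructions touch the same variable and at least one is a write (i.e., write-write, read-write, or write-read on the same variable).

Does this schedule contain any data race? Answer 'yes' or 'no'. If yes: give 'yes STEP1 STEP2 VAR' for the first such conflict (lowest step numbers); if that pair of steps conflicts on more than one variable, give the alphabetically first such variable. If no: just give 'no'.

Answer: yes 3 4 x

Derivation:
Steps 1,2: same thread (A). No race.
Steps 2,3: same thread (A). No race.
Steps 3,4: A(x = x - 1) vs B(x = 1). RACE on x (W-W).
Steps 4,5: same thread (B). No race.
Steps 5,6: B(y = y + 2) vs A(y = x - 1). RACE on y (W-W).
Steps 6,7: A(y = x - 1) vs B(y = x + 1). RACE on y (W-W).
First conflict at steps 3,4.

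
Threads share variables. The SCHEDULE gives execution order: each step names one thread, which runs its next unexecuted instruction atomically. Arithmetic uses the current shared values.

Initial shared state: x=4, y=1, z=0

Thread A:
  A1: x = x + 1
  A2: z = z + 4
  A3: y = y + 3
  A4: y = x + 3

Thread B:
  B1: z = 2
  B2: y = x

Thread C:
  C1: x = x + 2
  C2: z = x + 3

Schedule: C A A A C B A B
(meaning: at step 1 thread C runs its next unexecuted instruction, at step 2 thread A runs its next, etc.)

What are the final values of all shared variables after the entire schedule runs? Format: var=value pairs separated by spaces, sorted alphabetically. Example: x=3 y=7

Answer: x=7 y=7 z=2

Derivation:
Step 1: thread C executes C1 (x = x + 2). Shared: x=6 y=1 z=0. PCs: A@0 B@0 C@1
Step 2: thread A executes A1 (x = x + 1). Shared: x=7 y=1 z=0. PCs: A@1 B@0 C@1
Step 3: thread A executes A2 (z = z + 4). Shared: x=7 y=1 z=4. PCs: A@2 B@0 C@1
Step 4: thread A executes A3 (y = y + 3). Shared: x=7 y=4 z=4. PCs: A@3 B@0 C@1
Step 5: thread C executes C2 (z = x + 3). Shared: x=7 y=4 z=10. PCs: A@3 B@0 C@2
Step 6: thread B executes B1 (z = 2). Shared: x=7 y=4 z=2. PCs: A@3 B@1 C@2
Step 7: thread A executes A4 (y = x + 3). Shared: x=7 y=10 z=2. PCs: A@4 B@1 C@2
Step 8: thread B executes B2 (y = x). Shared: x=7 y=7 z=2. PCs: A@4 B@2 C@2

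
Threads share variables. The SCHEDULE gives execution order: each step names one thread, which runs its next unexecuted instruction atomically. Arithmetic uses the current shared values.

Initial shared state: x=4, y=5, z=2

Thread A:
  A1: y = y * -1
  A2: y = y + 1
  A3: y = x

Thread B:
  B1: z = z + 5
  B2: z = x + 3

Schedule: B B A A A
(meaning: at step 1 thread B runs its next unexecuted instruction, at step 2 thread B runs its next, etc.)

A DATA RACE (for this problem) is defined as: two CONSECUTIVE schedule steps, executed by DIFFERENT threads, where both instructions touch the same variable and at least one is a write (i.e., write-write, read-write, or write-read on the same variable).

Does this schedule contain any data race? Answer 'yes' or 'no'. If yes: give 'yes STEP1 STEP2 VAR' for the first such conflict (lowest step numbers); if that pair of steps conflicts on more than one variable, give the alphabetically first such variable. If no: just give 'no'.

Steps 1,2: same thread (B). No race.
Steps 2,3: B(r=x,w=z) vs A(r=y,w=y). No conflict.
Steps 3,4: same thread (A). No race.
Steps 4,5: same thread (A). No race.

Answer: no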